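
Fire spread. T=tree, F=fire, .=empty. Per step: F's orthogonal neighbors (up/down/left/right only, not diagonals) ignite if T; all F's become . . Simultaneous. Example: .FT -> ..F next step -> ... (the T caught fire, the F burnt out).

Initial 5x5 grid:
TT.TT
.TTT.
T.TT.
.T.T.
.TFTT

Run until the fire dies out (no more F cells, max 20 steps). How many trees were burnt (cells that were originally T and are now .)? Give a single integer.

Step 1: +2 fires, +1 burnt (F count now 2)
Step 2: +3 fires, +2 burnt (F count now 3)
Step 3: +1 fires, +3 burnt (F count now 1)
Step 4: +2 fires, +1 burnt (F count now 2)
Step 5: +2 fires, +2 burnt (F count now 2)
Step 6: +2 fires, +2 burnt (F count now 2)
Step 7: +1 fires, +2 burnt (F count now 1)
Step 8: +1 fires, +1 burnt (F count now 1)
Step 9: +0 fires, +1 burnt (F count now 0)
Fire out after step 9
Initially T: 15, now '.': 24
Total burnt (originally-T cells now '.'): 14

Answer: 14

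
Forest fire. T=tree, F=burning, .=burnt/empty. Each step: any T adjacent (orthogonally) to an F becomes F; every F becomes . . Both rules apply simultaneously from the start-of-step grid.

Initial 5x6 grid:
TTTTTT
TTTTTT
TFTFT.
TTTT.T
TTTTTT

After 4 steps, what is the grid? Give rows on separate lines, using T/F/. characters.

Step 1: 7 trees catch fire, 2 burn out
  TTTTTT
  TFTFTT
  F.F.F.
  TFTF.T
  TTTTTT
Step 2: 9 trees catch fire, 7 burn out
  TFTFTT
  F.F.FT
  ......
  F.F..T
  TFTFTT
Step 3: 7 trees catch fire, 9 burn out
  F.F.FT
  .....F
  ......
  .....T
  F.F.FT
Step 4: 2 trees catch fire, 7 burn out
  .....F
  ......
  ......
  .....T
  .....F

.....F
......
......
.....T
.....F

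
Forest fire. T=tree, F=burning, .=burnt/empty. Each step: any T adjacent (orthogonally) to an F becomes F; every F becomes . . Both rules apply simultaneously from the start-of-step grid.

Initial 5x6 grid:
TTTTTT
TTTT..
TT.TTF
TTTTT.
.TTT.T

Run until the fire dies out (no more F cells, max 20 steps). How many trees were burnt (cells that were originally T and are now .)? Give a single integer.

Step 1: +1 fires, +1 burnt (F count now 1)
Step 2: +2 fires, +1 burnt (F count now 2)
Step 3: +2 fires, +2 burnt (F count now 2)
Step 4: +4 fires, +2 burnt (F count now 4)
Step 5: +5 fires, +4 burnt (F count now 5)
Step 6: +6 fires, +5 burnt (F count now 6)
Step 7: +2 fires, +6 burnt (F count now 2)
Step 8: +0 fires, +2 burnt (F count now 0)
Fire out after step 8
Initially T: 23, now '.': 29
Total burnt (originally-T cells now '.'): 22

Answer: 22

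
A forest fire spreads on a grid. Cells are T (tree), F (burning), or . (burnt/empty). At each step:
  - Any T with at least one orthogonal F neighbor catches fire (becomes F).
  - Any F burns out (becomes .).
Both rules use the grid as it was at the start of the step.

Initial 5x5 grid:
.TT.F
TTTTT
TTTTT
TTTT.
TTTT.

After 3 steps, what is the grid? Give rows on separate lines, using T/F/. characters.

Step 1: 1 trees catch fire, 1 burn out
  .TT..
  TTTTF
  TTTTT
  TTTT.
  TTTT.
Step 2: 2 trees catch fire, 1 burn out
  .TT..
  TTTF.
  TTTTF
  TTTT.
  TTTT.
Step 3: 2 trees catch fire, 2 burn out
  .TT..
  TTF..
  TTTF.
  TTTT.
  TTTT.

.TT..
TTF..
TTTF.
TTTT.
TTTT.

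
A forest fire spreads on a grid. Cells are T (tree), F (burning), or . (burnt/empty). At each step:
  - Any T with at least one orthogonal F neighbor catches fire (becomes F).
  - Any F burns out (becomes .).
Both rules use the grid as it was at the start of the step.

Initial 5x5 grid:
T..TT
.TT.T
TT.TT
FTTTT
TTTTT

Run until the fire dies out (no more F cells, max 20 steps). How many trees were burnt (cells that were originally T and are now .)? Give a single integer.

Answer: 18

Derivation:
Step 1: +3 fires, +1 burnt (F count now 3)
Step 2: +3 fires, +3 burnt (F count now 3)
Step 3: +3 fires, +3 burnt (F count now 3)
Step 4: +4 fires, +3 burnt (F count now 4)
Step 5: +2 fires, +4 burnt (F count now 2)
Step 6: +1 fires, +2 burnt (F count now 1)
Step 7: +1 fires, +1 burnt (F count now 1)
Step 8: +1 fires, +1 burnt (F count now 1)
Step 9: +0 fires, +1 burnt (F count now 0)
Fire out after step 9
Initially T: 19, now '.': 24
Total burnt (originally-T cells now '.'): 18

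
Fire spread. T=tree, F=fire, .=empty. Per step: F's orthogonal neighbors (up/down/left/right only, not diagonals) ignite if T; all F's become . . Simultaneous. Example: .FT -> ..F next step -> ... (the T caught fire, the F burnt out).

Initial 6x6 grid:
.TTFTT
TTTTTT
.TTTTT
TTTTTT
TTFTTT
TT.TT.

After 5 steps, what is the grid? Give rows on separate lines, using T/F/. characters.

Step 1: 6 trees catch fire, 2 burn out
  .TF.FT
  TTTFTT
  .TTTTT
  TTFTTT
  TF.FTT
  TT.TT.
Step 2: 12 trees catch fire, 6 burn out
  .F...F
  TTF.FT
  .TFFTT
  TF.FTT
  F...FT
  TF.FT.
Step 3: 9 trees catch fire, 12 burn out
  ......
  TF...F
  .F..FT
  F...FT
  .....F
  F...F.
Step 4: 3 trees catch fire, 9 burn out
  ......
  F.....
  .....F
  .....F
  ......
  ......
Step 5: 0 trees catch fire, 3 burn out
  ......
  ......
  ......
  ......
  ......
  ......

......
......
......
......
......
......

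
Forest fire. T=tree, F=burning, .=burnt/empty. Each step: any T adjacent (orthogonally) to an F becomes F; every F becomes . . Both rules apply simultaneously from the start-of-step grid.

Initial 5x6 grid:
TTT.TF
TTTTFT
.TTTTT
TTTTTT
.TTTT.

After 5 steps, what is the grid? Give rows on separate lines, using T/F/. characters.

Step 1: 4 trees catch fire, 2 burn out
  TTT.F.
  TTTF.F
  .TTTFT
  TTTTTT
  .TTTT.
Step 2: 4 trees catch fire, 4 burn out
  TTT...
  TTF...
  .TTF.F
  TTTTFT
  .TTTT.
Step 3: 6 trees catch fire, 4 burn out
  TTF...
  TF....
  .TF...
  TTTF.F
  .TTTF.
Step 4: 5 trees catch fire, 6 burn out
  TF....
  F.....
  .F....
  TTF...
  .TTF..
Step 5: 3 trees catch fire, 5 burn out
  F.....
  ......
  ......
  TF....
  .TF...

F.....
......
......
TF....
.TF...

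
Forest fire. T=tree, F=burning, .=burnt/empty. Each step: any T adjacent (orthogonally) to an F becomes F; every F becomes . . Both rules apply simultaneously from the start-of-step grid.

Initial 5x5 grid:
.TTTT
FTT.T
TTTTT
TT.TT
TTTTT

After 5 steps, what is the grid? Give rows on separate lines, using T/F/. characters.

Step 1: 2 trees catch fire, 1 burn out
  .TTTT
  .FT.T
  FTTTT
  TT.TT
  TTTTT
Step 2: 4 trees catch fire, 2 burn out
  .FTTT
  ..F.T
  .FTTT
  FT.TT
  TTTTT
Step 3: 4 trees catch fire, 4 burn out
  ..FTT
  ....T
  ..FTT
  .F.TT
  FTTTT
Step 4: 3 trees catch fire, 4 burn out
  ...FT
  ....T
  ...FT
  ...TT
  .FTTT
Step 5: 4 trees catch fire, 3 burn out
  ....F
  ....T
  ....F
  ...FT
  ..FTT

....F
....T
....F
...FT
..FTT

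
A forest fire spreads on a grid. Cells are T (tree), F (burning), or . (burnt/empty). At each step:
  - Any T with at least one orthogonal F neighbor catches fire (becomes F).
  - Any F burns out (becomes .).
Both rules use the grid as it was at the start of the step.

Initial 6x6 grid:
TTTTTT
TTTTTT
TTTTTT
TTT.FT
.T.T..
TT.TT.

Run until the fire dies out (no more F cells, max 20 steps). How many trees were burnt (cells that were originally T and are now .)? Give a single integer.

Answer: 25

Derivation:
Step 1: +2 fires, +1 burnt (F count now 2)
Step 2: +3 fires, +2 burnt (F count now 3)
Step 3: +4 fires, +3 burnt (F count now 4)
Step 4: +5 fires, +4 burnt (F count now 5)
Step 5: +4 fires, +5 burnt (F count now 4)
Step 6: +4 fires, +4 burnt (F count now 4)
Step 7: +2 fires, +4 burnt (F count now 2)
Step 8: +1 fires, +2 burnt (F count now 1)
Step 9: +0 fires, +1 burnt (F count now 0)
Fire out after step 9
Initially T: 28, now '.': 33
Total burnt (originally-T cells now '.'): 25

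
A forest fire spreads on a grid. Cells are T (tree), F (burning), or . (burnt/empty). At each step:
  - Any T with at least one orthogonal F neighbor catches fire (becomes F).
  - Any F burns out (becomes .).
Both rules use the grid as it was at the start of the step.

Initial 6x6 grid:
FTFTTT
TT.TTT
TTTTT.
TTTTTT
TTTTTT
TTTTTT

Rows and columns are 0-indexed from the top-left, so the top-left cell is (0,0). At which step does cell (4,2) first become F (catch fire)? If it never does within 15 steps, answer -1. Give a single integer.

Step 1: cell (4,2)='T' (+3 fires, +2 burnt)
Step 2: cell (4,2)='T' (+4 fires, +3 burnt)
Step 3: cell (4,2)='T' (+5 fires, +4 burnt)
Step 4: cell (4,2)='T' (+6 fires, +5 burnt)
Step 5: cell (4,2)='T' (+5 fires, +6 burnt)
Step 6: cell (4,2)='F' (+5 fires, +5 burnt)
  -> target ignites at step 6
Step 7: cell (4,2)='.' (+3 fires, +5 burnt)
Step 8: cell (4,2)='.' (+1 fires, +3 burnt)
Step 9: cell (4,2)='.' (+0 fires, +1 burnt)
  fire out at step 9

6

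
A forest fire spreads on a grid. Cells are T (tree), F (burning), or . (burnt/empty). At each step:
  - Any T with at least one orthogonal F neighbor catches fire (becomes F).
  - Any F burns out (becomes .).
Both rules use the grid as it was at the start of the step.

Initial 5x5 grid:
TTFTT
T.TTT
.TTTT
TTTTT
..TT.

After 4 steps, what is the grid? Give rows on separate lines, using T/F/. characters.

Step 1: 3 trees catch fire, 1 burn out
  TF.FT
  T.FTT
  .TTTT
  TTTTT
  ..TT.
Step 2: 4 trees catch fire, 3 burn out
  F...F
  T..FT
  .TFTT
  TTTTT
  ..TT.
Step 3: 5 trees catch fire, 4 burn out
  .....
  F...F
  .F.FT
  TTFTT
  ..TT.
Step 4: 4 trees catch fire, 5 burn out
  .....
  .....
  ....F
  TF.FT
  ..FT.

.....
.....
....F
TF.FT
..FT.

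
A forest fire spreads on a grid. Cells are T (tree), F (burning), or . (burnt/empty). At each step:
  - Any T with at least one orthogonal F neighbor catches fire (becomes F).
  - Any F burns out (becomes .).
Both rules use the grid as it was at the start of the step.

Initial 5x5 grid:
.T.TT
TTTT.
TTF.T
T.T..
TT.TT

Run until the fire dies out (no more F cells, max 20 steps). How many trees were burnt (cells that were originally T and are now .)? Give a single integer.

Answer: 13

Derivation:
Step 1: +3 fires, +1 burnt (F count now 3)
Step 2: +3 fires, +3 burnt (F count now 3)
Step 3: +4 fires, +3 burnt (F count now 4)
Step 4: +2 fires, +4 burnt (F count now 2)
Step 5: +1 fires, +2 burnt (F count now 1)
Step 6: +0 fires, +1 burnt (F count now 0)
Fire out after step 6
Initially T: 16, now '.': 22
Total burnt (originally-T cells now '.'): 13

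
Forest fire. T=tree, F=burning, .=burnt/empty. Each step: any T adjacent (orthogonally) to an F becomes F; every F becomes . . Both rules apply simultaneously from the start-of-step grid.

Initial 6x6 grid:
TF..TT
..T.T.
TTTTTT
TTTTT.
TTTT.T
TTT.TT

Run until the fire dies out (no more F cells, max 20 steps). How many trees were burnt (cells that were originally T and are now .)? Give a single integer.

Answer: 1

Derivation:
Step 1: +1 fires, +1 burnt (F count now 1)
Step 2: +0 fires, +1 burnt (F count now 0)
Fire out after step 2
Initially T: 26, now '.': 11
Total burnt (originally-T cells now '.'): 1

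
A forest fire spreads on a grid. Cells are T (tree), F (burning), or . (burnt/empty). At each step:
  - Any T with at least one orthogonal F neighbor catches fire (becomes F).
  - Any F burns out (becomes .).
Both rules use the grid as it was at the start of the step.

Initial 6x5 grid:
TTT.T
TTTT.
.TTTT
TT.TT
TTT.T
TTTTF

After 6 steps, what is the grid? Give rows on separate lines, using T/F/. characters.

Step 1: 2 trees catch fire, 1 burn out
  TTT.T
  TTTT.
  .TTTT
  TT.TT
  TTT.F
  TTTF.
Step 2: 2 trees catch fire, 2 burn out
  TTT.T
  TTTT.
  .TTTT
  TT.TF
  TTT..
  TTF..
Step 3: 4 trees catch fire, 2 burn out
  TTT.T
  TTTT.
  .TTTF
  TT.F.
  TTF..
  TF...
Step 4: 3 trees catch fire, 4 burn out
  TTT.T
  TTTT.
  .TTF.
  TT...
  TF...
  F....
Step 5: 4 trees catch fire, 3 burn out
  TTT.T
  TTTF.
  .TF..
  TF...
  F....
  .....
Step 6: 3 trees catch fire, 4 burn out
  TTT.T
  TTF..
  .F...
  F....
  .....
  .....

TTT.T
TTF..
.F...
F....
.....
.....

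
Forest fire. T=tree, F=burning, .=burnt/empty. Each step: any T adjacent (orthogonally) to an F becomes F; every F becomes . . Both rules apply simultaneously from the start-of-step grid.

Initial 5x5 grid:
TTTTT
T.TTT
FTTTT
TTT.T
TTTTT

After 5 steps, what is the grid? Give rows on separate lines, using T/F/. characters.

Step 1: 3 trees catch fire, 1 burn out
  TTTTT
  F.TTT
  .FTTT
  FTT.T
  TTTTT
Step 2: 4 trees catch fire, 3 burn out
  FTTTT
  ..TTT
  ..FTT
  .FT.T
  FTTTT
Step 3: 5 trees catch fire, 4 burn out
  .FTTT
  ..FTT
  ...FT
  ..F.T
  .FTTT
Step 4: 4 trees catch fire, 5 burn out
  ..FTT
  ...FT
  ....F
  ....T
  ..FTT
Step 5: 4 trees catch fire, 4 burn out
  ...FT
  ....F
  .....
  ....F
  ...FT

...FT
....F
.....
....F
...FT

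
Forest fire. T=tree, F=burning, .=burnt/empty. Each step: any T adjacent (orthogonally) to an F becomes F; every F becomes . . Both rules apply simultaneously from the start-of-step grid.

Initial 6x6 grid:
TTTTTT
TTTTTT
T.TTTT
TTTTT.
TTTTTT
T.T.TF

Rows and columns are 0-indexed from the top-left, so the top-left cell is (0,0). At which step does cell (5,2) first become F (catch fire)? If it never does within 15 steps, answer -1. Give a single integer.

Step 1: cell (5,2)='T' (+2 fires, +1 burnt)
Step 2: cell (5,2)='T' (+1 fires, +2 burnt)
Step 3: cell (5,2)='T' (+2 fires, +1 burnt)
Step 4: cell (5,2)='T' (+3 fires, +2 burnt)
Step 5: cell (5,2)='F' (+6 fires, +3 burnt)
  -> target ignites at step 5
Step 6: cell (5,2)='.' (+6 fires, +6 burnt)
Step 7: cell (5,2)='.' (+5 fires, +6 burnt)
Step 8: cell (5,2)='.' (+3 fires, +5 burnt)
Step 9: cell (5,2)='.' (+2 fires, +3 burnt)
Step 10: cell (5,2)='.' (+1 fires, +2 burnt)
Step 11: cell (5,2)='.' (+0 fires, +1 burnt)
  fire out at step 11

5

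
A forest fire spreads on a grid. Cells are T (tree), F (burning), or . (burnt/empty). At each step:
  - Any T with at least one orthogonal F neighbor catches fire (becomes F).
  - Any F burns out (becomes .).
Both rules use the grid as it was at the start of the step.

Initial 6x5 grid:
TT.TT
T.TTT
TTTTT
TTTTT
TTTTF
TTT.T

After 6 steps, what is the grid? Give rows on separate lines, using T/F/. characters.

Step 1: 3 trees catch fire, 1 burn out
  TT.TT
  T.TTT
  TTTTT
  TTTTF
  TTTF.
  TTT.F
Step 2: 3 trees catch fire, 3 burn out
  TT.TT
  T.TTT
  TTTTF
  TTTF.
  TTF..
  TTT..
Step 3: 5 trees catch fire, 3 burn out
  TT.TT
  T.TTF
  TTTF.
  TTF..
  TF...
  TTF..
Step 4: 6 trees catch fire, 5 burn out
  TT.TF
  T.TF.
  TTF..
  TF...
  F....
  TF...
Step 5: 5 trees catch fire, 6 burn out
  TT.F.
  T.F..
  TF...
  F....
  .....
  F....
Step 6: 1 trees catch fire, 5 burn out
  TT...
  T....
  F....
  .....
  .....
  .....

TT...
T....
F....
.....
.....
.....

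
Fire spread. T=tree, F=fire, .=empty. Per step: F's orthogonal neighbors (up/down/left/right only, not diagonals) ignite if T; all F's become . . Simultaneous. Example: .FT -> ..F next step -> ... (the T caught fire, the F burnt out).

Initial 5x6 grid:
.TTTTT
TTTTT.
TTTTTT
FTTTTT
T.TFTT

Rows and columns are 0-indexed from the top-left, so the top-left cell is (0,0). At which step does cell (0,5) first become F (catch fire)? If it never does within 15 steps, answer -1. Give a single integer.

Step 1: cell (0,5)='T' (+6 fires, +2 burnt)
Step 2: cell (0,5)='T' (+6 fires, +6 burnt)
Step 3: cell (0,5)='T' (+5 fires, +6 burnt)
Step 4: cell (0,5)='T' (+5 fires, +5 burnt)
Step 5: cell (0,5)='T' (+2 fires, +5 burnt)
Step 6: cell (0,5)='F' (+1 fires, +2 burnt)
  -> target ignites at step 6
Step 7: cell (0,5)='.' (+0 fires, +1 burnt)
  fire out at step 7

6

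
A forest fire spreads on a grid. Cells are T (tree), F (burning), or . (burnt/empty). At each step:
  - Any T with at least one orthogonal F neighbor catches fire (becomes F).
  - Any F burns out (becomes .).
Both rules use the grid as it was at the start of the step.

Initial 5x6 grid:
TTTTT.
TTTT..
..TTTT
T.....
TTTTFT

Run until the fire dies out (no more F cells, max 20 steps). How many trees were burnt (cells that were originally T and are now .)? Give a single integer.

Step 1: +2 fires, +1 burnt (F count now 2)
Step 2: +1 fires, +2 burnt (F count now 1)
Step 3: +1 fires, +1 burnt (F count now 1)
Step 4: +1 fires, +1 burnt (F count now 1)
Step 5: +1 fires, +1 burnt (F count now 1)
Step 6: +0 fires, +1 burnt (F count now 0)
Fire out after step 6
Initially T: 19, now '.': 17
Total burnt (originally-T cells now '.'): 6

Answer: 6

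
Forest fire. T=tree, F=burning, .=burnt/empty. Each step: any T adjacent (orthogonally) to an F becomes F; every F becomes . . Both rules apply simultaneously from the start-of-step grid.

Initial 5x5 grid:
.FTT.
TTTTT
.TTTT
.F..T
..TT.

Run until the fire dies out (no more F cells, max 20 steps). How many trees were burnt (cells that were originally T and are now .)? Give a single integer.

Step 1: +3 fires, +2 burnt (F count now 3)
Step 2: +4 fires, +3 burnt (F count now 4)
Step 3: +2 fires, +4 burnt (F count now 2)
Step 4: +2 fires, +2 burnt (F count now 2)
Step 5: +1 fires, +2 burnt (F count now 1)
Step 6: +0 fires, +1 burnt (F count now 0)
Fire out after step 6
Initially T: 14, now '.': 23
Total burnt (originally-T cells now '.'): 12

Answer: 12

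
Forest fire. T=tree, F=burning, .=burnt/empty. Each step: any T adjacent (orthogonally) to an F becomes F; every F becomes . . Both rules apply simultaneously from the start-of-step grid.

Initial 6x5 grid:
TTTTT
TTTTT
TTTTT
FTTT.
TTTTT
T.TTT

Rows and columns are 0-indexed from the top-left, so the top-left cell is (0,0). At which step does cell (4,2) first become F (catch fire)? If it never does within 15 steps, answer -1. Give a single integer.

Step 1: cell (4,2)='T' (+3 fires, +1 burnt)
Step 2: cell (4,2)='T' (+5 fires, +3 burnt)
Step 3: cell (4,2)='F' (+5 fires, +5 burnt)
  -> target ignites at step 3
Step 4: cell (4,2)='.' (+5 fires, +5 burnt)
Step 5: cell (4,2)='.' (+5 fires, +5 burnt)
Step 6: cell (4,2)='.' (+3 fires, +5 burnt)
Step 7: cell (4,2)='.' (+1 fires, +3 burnt)
Step 8: cell (4,2)='.' (+0 fires, +1 burnt)
  fire out at step 8

3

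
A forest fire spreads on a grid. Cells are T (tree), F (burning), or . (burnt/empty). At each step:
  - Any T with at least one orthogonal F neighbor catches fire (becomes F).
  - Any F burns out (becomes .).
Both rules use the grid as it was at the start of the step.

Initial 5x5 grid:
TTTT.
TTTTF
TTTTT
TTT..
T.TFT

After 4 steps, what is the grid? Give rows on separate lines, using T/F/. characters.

Step 1: 4 trees catch fire, 2 burn out
  TTTT.
  TTTF.
  TTTTF
  TTT..
  T.F.F
Step 2: 4 trees catch fire, 4 burn out
  TTTF.
  TTF..
  TTTF.
  TTF..
  T....
Step 3: 4 trees catch fire, 4 burn out
  TTF..
  TF...
  TTF..
  TF...
  T....
Step 4: 4 trees catch fire, 4 burn out
  TF...
  F....
  TF...
  F....
  T....

TF...
F....
TF...
F....
T....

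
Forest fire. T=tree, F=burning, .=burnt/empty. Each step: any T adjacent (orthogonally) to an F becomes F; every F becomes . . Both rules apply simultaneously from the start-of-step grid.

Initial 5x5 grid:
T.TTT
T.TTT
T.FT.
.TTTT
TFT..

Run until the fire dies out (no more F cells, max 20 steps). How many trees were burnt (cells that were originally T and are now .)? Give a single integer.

Answer: 13

Derivation:
Step 1: +6 fires, +2 burnt (F count now 6)
Step 2: +3 fires, +6 burnt (F count now 3)
Step 3: +3 fires, +3 burnt (F count now 3)
Step 4: +1 fires, +3 burnt (F count now 1)
Step 5: +0 fires, +1 burnt (F count now 0)
Fire out after step 5
Initially T: 16, now '.': 22
Total burnt (originally-T cells now '.'): 13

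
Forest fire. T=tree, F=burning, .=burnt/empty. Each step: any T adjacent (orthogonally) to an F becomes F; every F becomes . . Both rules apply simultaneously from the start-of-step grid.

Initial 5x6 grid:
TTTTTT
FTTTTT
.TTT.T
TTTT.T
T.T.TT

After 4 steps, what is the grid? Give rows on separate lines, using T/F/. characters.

Step 1: 2 trees catch fire, 1 burn out
  FTTTTT
  .FTTTT
  .TTT.T
  TTTT.T
  T.T.TT
Step 2: 3 trees catch fire, 2 burn out
  .FTTTT
  ..FTTT
  .FTT.T
  TTTT.T
  T.T.TT
Step 3: 4 trees catch fire, 3 burn out
  ..FTTT
  ...FTT
  ..FT.T
  TFTT.T
  T.T.TT
Step 4: 5 trees catch fire, 4 burn out
  ...FTT
  ....FT
  ...F.T
  F.FT.T
  T.T.TT

...FTT
....FT
...F.T
F.FT.T
T.T.TT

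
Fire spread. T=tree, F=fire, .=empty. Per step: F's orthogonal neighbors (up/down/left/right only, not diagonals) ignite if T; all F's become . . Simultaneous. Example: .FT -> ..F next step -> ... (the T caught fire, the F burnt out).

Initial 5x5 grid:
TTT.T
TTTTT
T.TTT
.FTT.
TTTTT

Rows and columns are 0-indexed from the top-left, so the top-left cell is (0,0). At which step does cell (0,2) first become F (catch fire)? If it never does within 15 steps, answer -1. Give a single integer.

Step 1: cell (0,2)='T' (+2 fires, +1 burnt)
Step 2: cell (0,2)='T' (+4 fires, +2 burnt)
Step 3: cell (0,2)='T' (+3 fires, +4 burnt)
Step 4: cell (0,2)='F' (+5 fires, +3 burnt)
  -> target ignites at step 4
Step 5: cell (0,2)='.' (+3 fires, +5 burnt)
Step 6: cell (0,2)='.' (+3 fires, +3 burnt)
Step 7: cell (0,2)='.' (+0 fires, +3 burnt)
  fire out at step 7

4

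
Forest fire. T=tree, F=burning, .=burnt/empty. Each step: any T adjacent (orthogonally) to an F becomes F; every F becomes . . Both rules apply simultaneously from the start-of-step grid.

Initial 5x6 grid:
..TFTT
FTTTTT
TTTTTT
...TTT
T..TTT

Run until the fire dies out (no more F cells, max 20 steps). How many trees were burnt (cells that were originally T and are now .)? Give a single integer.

Answer: 20

Derivation:
Step 1: +5 fires, +2 burnt (F count now 5)
Step 2: +5 fires, +5 burnt (F count now 5)
Step 3: +4 fires, +5 burnt (F count now 4)
Step 4: +3 fires, +4 burnt (F count now 3)
Step 5: +2 fires, +3 burnt (F count now 2)
Step 6: +1 fires, +2 burnt (F count now 1)
Step 7: +0 fires, +1 burnt (F count now 0)
Fire out after step 7
Initially T: 21, now '.': 29
Total burnt (originally-T cells now '.'): 20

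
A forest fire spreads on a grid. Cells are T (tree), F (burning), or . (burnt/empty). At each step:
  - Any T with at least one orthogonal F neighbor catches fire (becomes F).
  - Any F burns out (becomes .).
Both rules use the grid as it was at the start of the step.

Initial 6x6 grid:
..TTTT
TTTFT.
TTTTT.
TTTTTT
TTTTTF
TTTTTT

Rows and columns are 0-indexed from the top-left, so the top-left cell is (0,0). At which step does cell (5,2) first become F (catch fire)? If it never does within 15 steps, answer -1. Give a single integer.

Step 1: cell (5,2)='T' (+7 fires, +2 burnt)
Step 2: cell (5,2)='T' (+9 fires, +7 burnt)
Step 3: cell (5,2)='T' (+6 fires, +9 burnt)
Step 4: cell (5,2)='F' (+4 fires, +6 burnt)
  -> target ignites at step 4
Step 5: cell (5,2)='.' (+3 fires, +4 burnt)
Step 6: cell (5,2)='.' (+1 fires, +3 burnt)
Step 7: cell (5,2)='.' (+0 fires, +1 burnt)
  fire out at step 7

4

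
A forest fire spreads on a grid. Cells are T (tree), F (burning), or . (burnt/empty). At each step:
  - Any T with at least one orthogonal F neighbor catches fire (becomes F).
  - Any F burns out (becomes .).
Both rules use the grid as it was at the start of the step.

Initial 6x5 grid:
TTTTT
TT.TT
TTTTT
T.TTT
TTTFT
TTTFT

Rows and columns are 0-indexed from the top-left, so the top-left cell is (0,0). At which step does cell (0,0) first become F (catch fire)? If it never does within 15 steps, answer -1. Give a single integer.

Step 1: cell (0,0)='T' (+5 fires, +2 burnt)
Step 2: cell (0,0)='T' (+5 fires, +5 burnt)
Step 3: cell (0,0)='T' (+5 fires, +5 burnt)
Step 4: cell (0,0)='T' (+4 fires, +5 burnt)
Step 5: cell (0,0)='T' (+4 fires, +4 burnt)
Step 6: cell (0,0)='T' (+2 fires, +4 burnt)
Step 7: cell (0,0)='F' (+1 fires, +2 burnt)
  -> target ignites at step 7
Step 8: cell (0,0)='.' (+0 fires, +1 burnt)
  fire out at step 8

7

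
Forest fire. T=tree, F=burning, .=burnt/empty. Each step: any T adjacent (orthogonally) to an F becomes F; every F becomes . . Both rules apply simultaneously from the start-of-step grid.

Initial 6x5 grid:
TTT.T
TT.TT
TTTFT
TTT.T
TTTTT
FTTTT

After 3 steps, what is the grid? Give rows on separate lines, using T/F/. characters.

Step 1: 5 trees catch fire, 2 burn out
  TTT.T
  TT.FT
  TTF.F
  TTT.T
  FTTTT
  .FTTT
Step 2: 7 trees catch fire, 5 burn out
  TTT.T
  TT..F
  TF...
  FTF.F
  .FTTT
  ..FTT
Step 3: 7 trees catch fire, 7 burn out
  TTT.F
  TF...
  F....
  .F...
  ..FTF
  ...FT

TTT.F
TF...
F....
.F...
..FTF
...FT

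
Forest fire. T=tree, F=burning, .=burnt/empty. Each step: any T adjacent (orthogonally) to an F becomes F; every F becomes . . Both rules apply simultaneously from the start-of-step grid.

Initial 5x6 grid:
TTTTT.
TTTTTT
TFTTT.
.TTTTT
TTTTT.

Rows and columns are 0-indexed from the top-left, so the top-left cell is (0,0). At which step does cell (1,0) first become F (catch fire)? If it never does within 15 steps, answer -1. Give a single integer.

Step 1: cell (1,0)='T' (+4 fires, +1 burnt)
Step 2: cell (1,0)='F' (+6 fires, +4 burnt)
  -> target ignites at step 2
Step 3: cell (1,0)='.' (+7 fires, +6 burnt)
Step 4: cell (1,0)='.' (+4 fires, +7 burnt)
Step 5: cell (1,0)='.' (+4 fires, +4 burnt)
Step 6: cell (1,0)='.' (+0 fires, +4 burnt)
  fire out at step 6

2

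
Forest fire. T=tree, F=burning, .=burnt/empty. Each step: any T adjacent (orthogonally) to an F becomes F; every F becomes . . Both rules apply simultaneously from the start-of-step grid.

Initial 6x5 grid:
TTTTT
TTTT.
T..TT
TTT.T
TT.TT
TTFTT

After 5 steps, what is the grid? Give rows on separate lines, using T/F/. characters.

Step 1: 2 trees catch fire, 1 burn out
  TTTTT
  TTTT.
  T..TT
  TTT.T
  TT.TT
  TF.FT
Step 2: 4 trees catch fire, 2 burn out
  TTTTT
  TTTT.
  T..TT
  TTT.T
  TF.FT
  F...F
Step 3: 3 trees catch fire, 4 burn out
  TTTTT
  TTTT.
  T..TT
  TFT.T
  F...F
  .....
Step 4: 3 trees catch fire, 3 burn out
  TTTTT
  TTTT.
  T..TT
  F.F.F
  .....
  .....
Step 5: 2 trees catch fire, 3 burn out
  TTTTT
  TTTT.
  F..TF
  .....
  .....
  .....

TTTTT
TTTT.
F..TF
.....
.....
.....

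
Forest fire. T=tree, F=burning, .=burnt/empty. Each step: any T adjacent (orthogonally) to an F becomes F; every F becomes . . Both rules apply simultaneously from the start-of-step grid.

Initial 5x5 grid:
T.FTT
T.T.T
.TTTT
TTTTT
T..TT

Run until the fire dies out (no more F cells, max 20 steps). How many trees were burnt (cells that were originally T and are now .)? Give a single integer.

Step 1: +2 fires, +1 burnt (F count now 2)
Step 2: +2 fires, +2 burnt (F count now 2)
Step 3: +4 fires, +2 burnt (F count now 4)
Step 4: +3 fires, +4 burnt (F count now 3)
Step 5: +3 fires, +3 burnt (F count now 3)
Step 6: +2 fires, +3 burnt (F count now 2)
Step 7: +0 fires, +2 burnt (F count now 0)
Fire out after step 7
Initially T: 18, now '.': 23
Total burnt (originally-T cells now '.'): 16

Answer: 16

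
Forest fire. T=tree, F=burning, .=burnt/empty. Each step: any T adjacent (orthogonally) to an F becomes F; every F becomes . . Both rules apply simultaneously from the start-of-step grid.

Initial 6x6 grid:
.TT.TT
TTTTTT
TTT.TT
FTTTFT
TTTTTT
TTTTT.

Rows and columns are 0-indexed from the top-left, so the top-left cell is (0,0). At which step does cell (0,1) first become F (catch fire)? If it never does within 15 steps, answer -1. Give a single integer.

Step 1: cell (0,1)='T' (+7 fires, +2 burnt)
Step 2: cell (0,1)='T' (+10 fires, +7 burnt)
Step 3: cell (0,1)='T' (+8 fires, +10 burnt)
Step 4: cell (0,1)='F' (+4 fires, +8 burnt)
  -> target ignites at step 4
Step 5: cell (0,1)='.' (+1 fires, +4 burnt)
Step 6: cell (0,1)='.' (+0 fires, +1 burnt)
  fire out at step 6

4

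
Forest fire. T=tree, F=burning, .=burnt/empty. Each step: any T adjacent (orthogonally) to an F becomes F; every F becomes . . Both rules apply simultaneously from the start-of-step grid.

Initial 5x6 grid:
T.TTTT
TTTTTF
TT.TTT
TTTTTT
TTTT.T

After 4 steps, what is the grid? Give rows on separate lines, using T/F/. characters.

Step 1: 3 trees catch fire, 1 burn out
  T.TTTF
  TTTTF.
  TT.TTF
  TTTTTT
  TTTT.T
Step 2: 4 trees catch fire, 3 burn out
  T.TTF.
  TTTF..
  TT.TF.
  TTTTTF
  TTTT.T
Step 3: 5 trees catch fire, 4 burn out
  T.TF..
  TTF...
  TT.F..
  TTTTF.
  TTTT.F
Step 4: 3 trees catch fire, 5 burn out
  T.F...
  TF....
  TT....
  TTTF..
  TTTT..

T.F...
TF....
TT....
TTTF..
TTTT..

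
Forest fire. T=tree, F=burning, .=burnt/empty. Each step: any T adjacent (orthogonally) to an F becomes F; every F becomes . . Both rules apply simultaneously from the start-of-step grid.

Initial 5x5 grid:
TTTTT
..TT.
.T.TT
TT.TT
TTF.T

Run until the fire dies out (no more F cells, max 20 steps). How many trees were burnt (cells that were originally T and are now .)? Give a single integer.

Answer: 5

Derivation:
Step 1: +1 fires, +1 burnt (F count now 1)
Step 2: +2 fires, +1 burnt (F count now 2)
Step 3: +2 fires, +2 burnt (F count now 2)
Step 4: +0 fires, +2 burnt (F count now 0)
Fire out after step 4
Initially T: 17, now '.': 13
Total burnt (originally-T cells now '.'): 5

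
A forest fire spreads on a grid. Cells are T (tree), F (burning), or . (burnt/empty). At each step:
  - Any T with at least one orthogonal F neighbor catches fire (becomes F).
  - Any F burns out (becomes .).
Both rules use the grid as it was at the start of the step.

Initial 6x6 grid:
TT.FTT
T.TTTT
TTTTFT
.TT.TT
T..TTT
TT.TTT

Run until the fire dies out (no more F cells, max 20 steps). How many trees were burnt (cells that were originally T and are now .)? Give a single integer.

Answer: 24

Derivation:
Step 1: +6 fires, +2 burnt (F count now 6)
Step 2: +6 fires, +6 burnt (F count now 6)
Step 3: +5 fires, +6 burnt (F count now 5)
Step 4: +4 fires, +5 burnt (F count now 4)
Step 5: +1 fires, +4 burnt (F count now 1)
Step 6: +1 fires, +1 burnt (F count now 1)
Step 7: +1 fires, +1 burnt (F count now 1)
Step 8: +0 fires, +1 burnt (F count now 0)
Fire out after step 8
Initially T: 27, now '.': 33
Total burnt (originally-T cells now '.'): 24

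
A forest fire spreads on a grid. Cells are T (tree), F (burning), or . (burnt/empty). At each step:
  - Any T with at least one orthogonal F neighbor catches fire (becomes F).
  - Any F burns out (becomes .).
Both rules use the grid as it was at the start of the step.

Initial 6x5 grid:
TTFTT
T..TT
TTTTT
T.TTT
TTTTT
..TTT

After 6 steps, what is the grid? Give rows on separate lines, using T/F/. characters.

Step 1: 2 trees catch fire, 1 burn out
  TF.FT
  T..TT
  TTTTT
  T.TTT
  TTTTT
  ..TTT
Step 2: 3 trees catch fire, 2 burn out
  F...F
  T..FT
  TTTTT
  T.TTT
  TTTTT
  ..TTT
Step 3: 3 trees catch fire, 3 burn out
  .....
  F...F
  TTTFT
  T.TTT
  TTTTT
  ..TTT
Step 4: 4 trees catch fire, 3 burn out
  .....
  .....
  FTF.F
  T.TFT
  TTTTT
  ..TTT
Step 5: 5 trees catch fire, 4 burn out
  .....
  .....
  .F...
  F.F.F
  TTTFT
  ..TTT
Step 6: 4 trees catch fire, 5 burn out
  .....
  .....
  .....
  .....
  FTF.F
  ..TFT

.....
.....
.....
.....
FTF.F
..TFT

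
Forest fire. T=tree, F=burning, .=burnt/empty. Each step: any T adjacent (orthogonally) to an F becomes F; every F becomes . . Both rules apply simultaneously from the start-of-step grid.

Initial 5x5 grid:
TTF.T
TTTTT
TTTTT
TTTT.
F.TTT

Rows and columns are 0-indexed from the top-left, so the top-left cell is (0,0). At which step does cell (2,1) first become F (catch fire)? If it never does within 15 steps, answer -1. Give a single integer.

Step 1: cell (2,1)='T' (+3 fires, +2 burnt)
Step 2: cell (2,1)='T' (+6 fires, +3 burnt)
Step 3: cell (2,1)='F' (+5 fires, +6 burnt)
  -> target ignites at step 3
Step 4: cell (2,1)='.' (+4 fires, +5 burnt)
Step 5: cell (2,1)='.' (+1 fires, +4 burnt)
Step 6: cell (2,1)='.' (+1 fires, +1 burnt)
Step 7: cell (2,1)='.' (+0 fires, +1 burnt)
  fire out at step 7

3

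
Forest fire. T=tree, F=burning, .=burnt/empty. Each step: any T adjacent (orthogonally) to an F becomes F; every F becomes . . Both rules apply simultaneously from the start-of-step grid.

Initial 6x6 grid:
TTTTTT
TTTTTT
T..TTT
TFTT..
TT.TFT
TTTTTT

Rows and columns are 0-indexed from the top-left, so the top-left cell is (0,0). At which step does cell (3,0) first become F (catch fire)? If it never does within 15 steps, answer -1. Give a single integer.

Step 1: cell (3,0)='F' (+6 fires, +2 burnt)
  -> target ignites at step 1
Step 2: cell (3,0)='.' (+6 fires, +6 burnt)
Step 3: cell (3,0)='.' (+4 fires, +6 burnt)
Step 4: cell (3,0)='.' (+4 fires, +4 burnt)
Step 5: cell (3,0)='.' (+5 fires, +4 burnt)
Step 6: cell (3,0)='.' (+3 fires, +5 burnt)
Step 7: cell (3,0)='.' (+1 fires, +3 burnt)
Step 8: cell (3,0)='.' (+0 fires, +1 burnt)
  fire out at step 8

1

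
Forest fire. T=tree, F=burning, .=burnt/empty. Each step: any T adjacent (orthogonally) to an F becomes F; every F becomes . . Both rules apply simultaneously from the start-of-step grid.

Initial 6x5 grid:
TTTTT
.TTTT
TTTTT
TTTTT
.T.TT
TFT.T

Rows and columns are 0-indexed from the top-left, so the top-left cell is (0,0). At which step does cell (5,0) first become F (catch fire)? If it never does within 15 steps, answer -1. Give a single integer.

Step 1: cell (5,0)='F' (+3 fires, +1 burnt)
  -> target ignites at step 1
Step 2: cell (5,0)='.' (+1 fires, +3 burnt)
Step 3: cell (5,0)='.' (+3 fires, +1 burnt)
Step 4: cell (5,0)='.' (+4 fires, +3 burnt)
Step 5: cell (5,0)='.' (+5 fires, +4 burnt)
Step 6: cell (5,0)='.' (+5 fires, +5 burnt)
Step 7: cell (5,0)='.' (+3 fires, +5 burnt)
Step 8: cell (5,0)='.' (+1 fires, +3 burnt)
Step 9: cell (5,0)='.' (+0 fires, +1 burnt)
  fire out at step 9

1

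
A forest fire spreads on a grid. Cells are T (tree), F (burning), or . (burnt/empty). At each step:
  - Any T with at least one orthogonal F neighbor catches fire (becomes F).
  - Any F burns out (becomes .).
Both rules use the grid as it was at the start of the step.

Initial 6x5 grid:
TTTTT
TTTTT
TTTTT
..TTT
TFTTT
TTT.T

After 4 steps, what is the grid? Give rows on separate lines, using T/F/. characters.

Step 1: 3 trees catch fire, 1 burn out
  TTTTT
  TTTTT
  TTTTT
  ..TTT
  F.FTT
  TFT.T
Step 2: 4 trees catch fire, 3 burn out
  TTTTT
  TTTTT
  TTTTT
  ..FTT
  ...FT
  F.F.T
Step 3: 3 trees catch fire, 4 burn out
  TTTTT
  TTTTT
  TTFTT
  ...FT
  ....F
  ....T
Step 4: 5 trees catch fire, 3 burn out
  TTTTT
  TTFTT
  TF.FT
  ....F
  .....
  ....F

TTTTT
TTFTT
TF.FT
....F
.....
....F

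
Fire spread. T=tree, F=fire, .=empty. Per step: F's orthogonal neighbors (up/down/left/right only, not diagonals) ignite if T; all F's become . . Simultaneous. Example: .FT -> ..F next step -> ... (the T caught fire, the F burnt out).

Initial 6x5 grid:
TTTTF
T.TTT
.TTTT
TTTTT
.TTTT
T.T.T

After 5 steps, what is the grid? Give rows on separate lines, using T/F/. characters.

Step 1: 2 trees catch fire, 1 burn out
  TTTF.
  T.TTF
  .TTTT
  TTTTT
  .TTTT
  T.T.T
Step 2: 3 trees catch fire, 2 burn out
  TTF..
  T.TF.
  .TTTF
  TTTTT
  .TTTT
  T.T.T
Step 3: 4 trees catch fire, 3 burn out
  TF...
  T.F..
  .TTF.
  TTTTF
  .TTTT
  T.T.T
Step 4: 4 trees catch fire, 4 burn out
  F....
  T....
  .TF..
  TTTF.
  .TTTF
  T.T.T
Step 5: 5 trees catch fire, 4 burn out
  .....
  F....
  .F...
  TTF..
  .TTF.
  T.T.F

.....
F....
.F...
TTF..
.TTF.
T.T.F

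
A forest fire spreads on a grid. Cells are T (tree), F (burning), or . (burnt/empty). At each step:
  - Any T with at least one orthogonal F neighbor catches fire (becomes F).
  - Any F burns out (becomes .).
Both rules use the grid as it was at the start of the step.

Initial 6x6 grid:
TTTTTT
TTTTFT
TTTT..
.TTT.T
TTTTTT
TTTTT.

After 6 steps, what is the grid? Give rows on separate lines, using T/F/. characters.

Step 1: 3 trees catch fire, 1 burn out
  TTTTFT
  TTTF.F
  TTTT..
  .TTT.T
  TTTTTT
  TTTTT.
Step 2: 4 trees catch fire, 3 burn out
  TTTF.F
  TTF...
  TTTF..
  .TTT.T
  TTTTTT
  TTTTT.
Step 3: 4 trees catch fire, 4 burn out
  TTF...
  TF....
  TTF...
  .TTF.T
  TTTTTT
  TTTTT.
Step 4: 5 trees catch fire, 4 burn out
  TF....
  F.....
  TF....
  .TF..T
  TTTFTT
  TTTTT.
Step 5: 6 trees catch fire, 5 burn out
  F.....
  ......
  F.....
  .F...T
  TTF.FT
  TTTFT.
Step 6: 4 trees catch fire, 6 burn out
  ......
  ......
  ......
  .....T
  TF...F
  TTF.F.

......
......
......
.....T
TF...F
TTF.F.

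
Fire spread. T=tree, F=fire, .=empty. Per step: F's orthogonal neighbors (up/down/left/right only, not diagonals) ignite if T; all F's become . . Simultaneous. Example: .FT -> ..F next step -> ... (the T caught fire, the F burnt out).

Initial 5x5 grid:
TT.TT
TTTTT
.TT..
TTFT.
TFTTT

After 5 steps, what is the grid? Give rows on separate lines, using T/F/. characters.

Step 1: 5 trees catch fire, 2 burn out
  TT.TT
  TTTTT
  .TF..
  TF.F.
  F.FTT
Step 2: 4 trees catch fire, 5 burn out
  TT.TT
  TTFTT
  .F...
  F....
  ...FT
Step 3: 3 trees catch fire, 4 burn out
  TT.TT
  TF.FT
  .....
  .....
  ....F
Step 4: 4 trees catch fire, 3 burn out
  TF.FT
  F...F
  .....
  .....
  .....
Step 5: 2 trees catch fire, 4 burn out
  F...F
  .....
  .....
  .....
  .....

F...F
.....
.....
.....
.....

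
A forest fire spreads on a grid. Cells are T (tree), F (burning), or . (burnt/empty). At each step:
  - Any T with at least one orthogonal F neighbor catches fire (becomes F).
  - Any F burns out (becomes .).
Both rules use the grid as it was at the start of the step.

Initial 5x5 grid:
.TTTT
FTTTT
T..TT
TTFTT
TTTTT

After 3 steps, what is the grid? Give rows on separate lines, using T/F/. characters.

Step 1: 5 trees catch fire, 2 burn out
  .TTTT
  .FTTT
  F..TT
  TF.FT
  TTFTT
Step 2: 7 trees catch fire, 5 burn out
  .FTTT
  ..FTT
  ...FT
  F...F
  TF.FT
Step 3: 5 trees catch fire, 7 burn out
  ..FTT
  ...FT
  ....F
  .....
  F...F

..FTT
...FT
....F
.....
F...F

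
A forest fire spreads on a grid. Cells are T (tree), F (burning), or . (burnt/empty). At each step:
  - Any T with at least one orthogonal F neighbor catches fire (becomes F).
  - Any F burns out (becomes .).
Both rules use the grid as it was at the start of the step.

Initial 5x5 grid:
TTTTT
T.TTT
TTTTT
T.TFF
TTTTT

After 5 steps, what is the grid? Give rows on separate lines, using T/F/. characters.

Step 1: 5 trees catch fire, 2 burn out
  TTTTT
  T.TTT
  TTTFF
  T.F..
  TTTFF
Step 2: 4 trees catch fire, 5 burn out
  TTTTT
  T.TFF
  TTF..
  T....
  TTF..
Step 3: 5 trees catch fire, 4 burn out
  TTTFF
  T.F..
  TF...
  T....
  TF...
Step 4: 3 trees catch fire, 5 burn out
  TTF..
  T....
  F....
  T....
  F....
Step 5: 3 trees catch fire, 3 burn out
  TF...
  F....
  .....
  F....
  .....

TF...
F....
.....
F....
.....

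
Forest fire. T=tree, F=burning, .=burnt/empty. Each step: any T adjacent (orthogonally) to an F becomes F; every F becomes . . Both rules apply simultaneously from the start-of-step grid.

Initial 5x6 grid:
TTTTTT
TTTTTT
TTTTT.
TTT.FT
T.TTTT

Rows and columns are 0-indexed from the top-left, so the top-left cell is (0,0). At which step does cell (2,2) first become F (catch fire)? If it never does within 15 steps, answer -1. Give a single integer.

Step 1: cell (2,2)='T' (+3 fires, +1 burnt)
Step 2: cell (2,2)='T' (+4 fires, +3 burnt)
Step 3: cell (2,2)='F' (+5 fires, +4 burnt)
  -> target ignites at step 3
Step 4: cell (2,2)='.' (+5 fires, +5 burnt)
Step 5: cell (2,2)='.' (+4 fires, +5 burnt)
Step 6: cell (2,2)='.' (+3 fires, +4 burnt)
Step 7: cell (2,2)='.' (+2 fires, +3 burnt)
Step 8: cell (2,2)='.' (+0 fires, +2 burnt)
  fire out at step 8

3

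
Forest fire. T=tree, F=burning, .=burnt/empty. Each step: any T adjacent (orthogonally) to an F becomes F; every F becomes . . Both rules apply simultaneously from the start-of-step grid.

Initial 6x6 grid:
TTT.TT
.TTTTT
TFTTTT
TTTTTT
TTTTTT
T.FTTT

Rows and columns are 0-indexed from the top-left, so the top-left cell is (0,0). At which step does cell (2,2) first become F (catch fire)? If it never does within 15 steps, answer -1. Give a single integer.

Step 1: cell (2,2)='F' (+6 fires, +2 burnt)
  -> target ignites at step 1
Step 2: cell (2,2)='.' (+8 fires, +6 burnt)
Step 3: cell (2,2)='.' (+8 fires, +8 burnt)
Step 4: cell (2,2)='.' (+5 fires, +8 burnt)
Step 5: cell (2,2)='.' (+3 fires, +5 burnt)
Step 6: cell (2,2)='.' (+1 fires, +3 burnt)
Step 7: cell (2,2)='.' (+0 fires, +1 burnt)
  fire out at step 7

1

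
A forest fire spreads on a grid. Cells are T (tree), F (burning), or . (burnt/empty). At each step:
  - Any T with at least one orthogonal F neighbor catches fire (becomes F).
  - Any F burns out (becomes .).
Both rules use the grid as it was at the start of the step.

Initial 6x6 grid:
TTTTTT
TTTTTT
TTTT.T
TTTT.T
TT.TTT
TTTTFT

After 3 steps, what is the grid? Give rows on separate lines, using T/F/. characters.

Step 1: 3 trees catch fire, 1 burn out
  TTTTTT
  TTTTTT
  TTTT.T
  TTTT.T
  TT.TFT
  TTTF.F
Step 2: 3 trees catch fire, 3 burn out
  TTTTTT
  TTTTTT
  TTTT.T
  TTTT.T
  TT.F.F
  TTF...
Step 3: 3 trees catch fire, 3 burn out
  TTTTTT
  TTTTTT
  TTTT.T
  TTTF.F
  TT....
  TF....

TTTTTT
TTTTTT
TTTT.T
TTTF.F
TT....
TF....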